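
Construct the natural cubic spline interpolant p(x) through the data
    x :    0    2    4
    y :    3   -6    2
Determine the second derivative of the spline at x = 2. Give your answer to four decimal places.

Let M_i = p''(x_i). Step sizes h_i = 2, 2; slopes of the chords Δ_i = (y_(i+1) - y_i)/h_i = -9/2, 4.
  2·M_0 + 8·M_1 + 2·M_2 = 6(Δ_1 - Δ_0) = 51
Natural end conditions: M_0 = M_2 = 0.
Forward elimination and back-substitution give M_0 = 0, M_1 = 51/8, M_2 = 0.

6.3750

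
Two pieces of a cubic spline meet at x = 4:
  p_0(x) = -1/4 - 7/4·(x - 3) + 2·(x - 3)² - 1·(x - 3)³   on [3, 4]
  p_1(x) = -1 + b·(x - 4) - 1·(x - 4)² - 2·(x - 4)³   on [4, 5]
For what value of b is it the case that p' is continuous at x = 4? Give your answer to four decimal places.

p_0'(x) = -7/4 + 4·(x - 3) - 3·(x - 3)², so p_0'(4) = -3/4. On the right, p_1'(4) = b, so b = -3/4.

-0.7500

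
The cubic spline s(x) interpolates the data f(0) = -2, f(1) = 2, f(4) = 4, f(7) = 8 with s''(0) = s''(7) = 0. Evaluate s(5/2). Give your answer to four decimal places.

Write M_i for s''(x_i). With h_i = 1, 3, 3 and divided differences Δ_i = 4, 2/3, 4/3, the continuity of s' gives the tridiagonal system
  1·M_0 + 8·M_1 + 3·M_2 = 6(Δ_1 - Δ_0) = -20
  3·M_1 + 12·M_2 + 3·M_3 = 6(Δ_2 - Δ_1) = 4
Natural end conditions: M_0 = M_3 = 0.
Solving: M_0 = 0, M_1 = -84/29, M_2 = 92/87, M_3 = 0.
On [1, 4], s(x) = 2 + 88/29·(x - 1) - 42/29·(x - 1)² + 172/783·(x - 1)³.
With (x - 1) = 3/2: s(5/2) = 117/29.

4.0345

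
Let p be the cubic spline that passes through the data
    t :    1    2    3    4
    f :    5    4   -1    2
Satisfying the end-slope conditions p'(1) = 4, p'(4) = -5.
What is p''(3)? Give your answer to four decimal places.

23.2000

Write m_i for p''(x_i). With h_i = 1, 1, 1 and divided differences Δ_i = -1, -5, 3, the continuity of p' gives the tridiagonal system
  1·m_0 + 4·m_1 + 1·m_2 = 6(Δ_1 - Δ_0) = -24
  1·m_1 + 4·m_2 + 1·m_3 = 6(Δ_2 - Δ_1) = 48
Clamped end conditions give two more equations: 2h_0·m_0 + h_0·m_1 = 6(Δ_0 - p'(1)) = -30 and h_2·m_2 + 2h_2·m_3 = 6(p'(4) - Δ_2) = -48.
Hence m_0 = -52/5, m_1 = -46/5, m_2 = 116/5, m_3 = -178/5.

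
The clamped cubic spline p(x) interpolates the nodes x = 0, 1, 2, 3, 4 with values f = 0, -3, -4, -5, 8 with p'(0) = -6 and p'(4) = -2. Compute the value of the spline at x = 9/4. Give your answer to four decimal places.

-5.2109

Write m_i for p''(x_i). With h_i = 1, 1, 1, 1 and divided differences Δ_i = -3, -1, -1, 13, the continuity of p' gives the tridiagonal system
  1·m_0 + 4·m_1 + 1·m_2 = 6(Δ_1 - Δ_0) = 12
  1·m_1 + 4·m_2 + 1·m_3 = 6(Δ_2 - Δ_1) = 0
  1·m_2 + 4·m_3 + 1·m_4 = 6(Δ_3 - Δ_2) = 84
Clamped end conditions give two more equations: 2h_0·m_0 + h_0·m_1 = 6(Δ_0 - p'(0)) = 18 and h_3·m_3 + 2h_3·m_4 = 6(p'(4) - Δ_3) = -90.
Hence m_0 = 7, m_1 = 4, m_2 = -11, m_3 = 40, m_4 = -65.
On [2, 3], p(x) = -4 - 4·(x - 2) - 11/2·(x - 2)² + 17/2·(x - 2)³.
With (x - 2) = 1/4: p(9/4) = -667/128.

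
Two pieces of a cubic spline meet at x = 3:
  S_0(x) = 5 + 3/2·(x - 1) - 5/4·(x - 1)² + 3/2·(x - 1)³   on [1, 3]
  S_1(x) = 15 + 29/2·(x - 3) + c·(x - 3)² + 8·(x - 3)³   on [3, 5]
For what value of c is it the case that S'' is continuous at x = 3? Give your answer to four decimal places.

S_0''(x) = -5/2 + 9·(x - 1), so S_0''(3) = 31/2. On the right, S_1''(3) = 2c, so c = 31/4.

7.7500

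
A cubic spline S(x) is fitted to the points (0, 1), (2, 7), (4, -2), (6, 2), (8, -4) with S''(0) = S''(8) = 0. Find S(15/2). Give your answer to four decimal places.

Write M_i for S''(x_i). With h_i = 2, 2, 2, 2 and divided differences Δ_i = 3, -9/2, 2, -3, the continuity of S' gives the tridiagonal system
  2·M_0 + 8·M_1 + 2·M_2 = 6(Δ_1 - Δ_0) = -45
  2·M_1 + 8·M_2 + 2·M_3 = 6(Δ_2 - Δ_1) = 39
  2·M_2 + 8·M_3 + 2·M_4 = 6(Δ_3 - Δ_2) = -30
Natural end conditions: M_0 = M_4 = 0.
Forward elimination and back-substitution give M_0 = 0, M_1 = -123/16, M_2 = 33/4, M_3 = -93/16, M_4 = 0.
On [6, 8], S(x) = 2 + 7/8·(x - 6) - 93/32·(x - 6)² + 31/64·(x - 6)³.
With (x - 6) = 3/2: S(15/2) = -815/512.

-1.5918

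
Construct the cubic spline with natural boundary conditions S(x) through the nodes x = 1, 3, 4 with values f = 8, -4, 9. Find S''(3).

19

Write M_i for S''(x_i). With h_i = 2, 1 and divided differences Δ_i = -6, 13, the continuity of S' gives the tridiagonal system
  2·M_0 + 6·M_1 + 1·M_2 = 6(Δ_1 - Δ_0) = 114
Natural end conditions: M_0 = M_2 = 0.
Solving: M_0 = 0, M_1 = 19, M_2 = 0.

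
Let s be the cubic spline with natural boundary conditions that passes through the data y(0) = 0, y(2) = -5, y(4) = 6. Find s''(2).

Put M_i = s'' at the i-th knot. Here h = (2, 2) and Δ = (-5/2, 11/2), so the interior equations h_(i-1)·M_(i-1) + 2(h_(i-1)+h_i)·M_i + h_i·M_(i+1) = 6(Δ_i − Δ_(i-1)) read
  2·M_0 + 8·M_1 + 2·M_2 = 6(Δ_1 - Δ_0) = 48
Natural end conditions: M_0 = M_2 = 0.
Hence M_0 = 0, M_1 = 6, M_2 = 0.

6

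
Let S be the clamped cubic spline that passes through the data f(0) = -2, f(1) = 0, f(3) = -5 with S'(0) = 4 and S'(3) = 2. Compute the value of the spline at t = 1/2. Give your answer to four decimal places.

-0.3854

With M_i denoting the second derivative at x_i, h_i = 1, 2, and Δ_i = (y_(i+1) − y_i)/h_i = 2, -5/2:
  1·M_0 + 6·M_1 + 2·M_2 = 6(Δ_1 - Δ_0) = -27
Clamped end conditions give two more equations: 2h_0·M_0 + h_0·M_1 = 6(Δ_0 - S'(0)) = -12 and h_1·M_1 + 2h_1·M_2 = 6(S'(3) - Δ_1) = 27.
Solving the tridiagonal system: M_0 = -13/6, M_1 = -23/3, M_2 = 127/12.
On [0, 1], S(t) = -2 + 4·t - 13/12·t² - 11/12·t³.
With t = 1/2: S(1/2) = -37/96.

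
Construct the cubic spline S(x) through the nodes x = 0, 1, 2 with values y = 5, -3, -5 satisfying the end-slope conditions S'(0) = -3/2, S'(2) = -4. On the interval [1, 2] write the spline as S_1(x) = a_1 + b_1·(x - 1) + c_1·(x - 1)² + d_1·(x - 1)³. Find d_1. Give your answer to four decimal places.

Write m_i for S''(x_i). With h_i = 1, 1 and divided differences Δ_i = -8, -2, the continuity of S' gives the tridiagonal system
  1·m_0 + 4·m_1 + 1·m_2 = 6(Δ_1 - Δ_0) = 36
Clamped end conditions give two more equations: 2h_0·m_0 + h_0·m_1 = 6(Δ_0 - S'(0)) = -39 and h_1·m_1 + 2h_1·m_2 = 6(S'(2) - Δ_1) = -12.
Forward elimination and back-substitution give m_0 = -119/4, m_1 = 41/2, m_2 = -65/4.
On [1, 2], with S_1(x) = a_1 + b_1·(x - 1) + c_1·(x - 1)² + d_1·(x - 1)³: c_1 = m_1/2 = 41/4, d_1 = (m_2 - m_1)/(6h_1) = -49/8, b_1 = Δ_1 - h_1(2m_1 + m_2)/6 = -49/8.

-6.1250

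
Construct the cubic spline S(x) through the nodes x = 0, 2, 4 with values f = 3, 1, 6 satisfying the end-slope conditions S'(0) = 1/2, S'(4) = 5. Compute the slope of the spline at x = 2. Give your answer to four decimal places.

-0.2500

Put σ_i = S'' at the i-th knot. Here h = (2, 2) and Δ = (-1, 5/2), so the interior equations h_(i-1)·σ_(i-1) + 2(h_(i-1)+h_i)·σ_i + h_i·σ_(i+1) = 6(Δ_i − Δ_(i-1)) read
  2·σ_0 + 8·σ_1 + 2·σ_2 = 6(Δ_1 - Δ_0) = 21
Clamped end conditions give two more equations: 2h_0·σ_0 + h_0·σ_1 = 6(Δ_0 - S'(0)) = -9 and h_1·σ_1 + 2h_1·σ_2 = 6(S'(4) - Δ_1) = 15.
Forward elimination and back-substitution give σ_0 = -15/4, σ_1 = 3, σ_2 = 9/4.
On [2, 4], S'(x) = b_1 + 2c_1·(x - 2) + 3d_1·(x - 2)² with b_1 = Δ_1 - h_1(2σ_1 + σ_2)/6 = -1/4, c_1 = σ_1/2 = 3/2, d_1 = (σ_2 - σ_1)/(6h_1) = -1/16. So S'(2) = -1/4.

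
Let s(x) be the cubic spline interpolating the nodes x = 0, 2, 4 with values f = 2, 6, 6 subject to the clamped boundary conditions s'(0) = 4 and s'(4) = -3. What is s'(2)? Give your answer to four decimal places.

With σ_i denoting the second derivative at x_i, h_i = 2, 2, and Δ_i = (y_(i+1) − y_i)/h_i = 2, 0:
  2·σ_0 + 8·σ_1 + 2·σ_2 = 6(Δ_1 - Δ_0) = -12
Clamped end conditions give two more equations: 2h_0·σ_0 + h_0·σ_1 = 6(Δ_0 - s'(0)) = -12 and h_1·σ_1 + 2h_1·σ_2 = 6(s'(4) - Δ_1) = -18.
Hence σ_0 = -13/4, σ_1 = 1/2, σ_2 = -19/4.
On [2, 4], s'(x) = b_1 + 2c_1·(x - 2) + 3d_1·(x - 2)² with b_1 = Δ_1 - h_1(2σ_1 + σ_2)/6 = 5/4, c_1 = σ_1/2 = 1/4, d_1 = (σ_2 - σ_1)/(6h_1) = -7/16. So s'(2) = 5/4.

1.2500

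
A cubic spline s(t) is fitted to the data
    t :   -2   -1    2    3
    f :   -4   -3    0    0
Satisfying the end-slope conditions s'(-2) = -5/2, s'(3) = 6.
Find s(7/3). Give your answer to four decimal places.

-0.7725

Write σ_i for s''(x_i). With h_i = 1, 3, 1 and divided differences Δ_i = 1, 1, 0, the continuity of s' gives the tridiagonal system
  1·σ_0 + 8·σ_1 + 3·σ_2 = 6(Δ_1 - Δ_0) = 0
  3·σ_1 + 8·σ_2 + 1·σ_3 = 6(Δ_2 - Δ_1) = -6
Clamped end conditions give two more equations: 2h_0·σ_0 + h_0·σ_1 = 6(Δ_0 - s'(-2)) = 21 and h_2·σ_2 + 2h_2·σ_3 = 6(s'(3) - Δ_2) = 36.
Solving the tridiagonal system: σ_0 = 74/7, σ_1 = -1/7, σ_2 = -22/7, σ_3 = 137/7.
On [2, 3], s(t) = 0 - 31/14·(t - 2) - 11/7·(t - 2)² + 53/14·(t - 2)³.
With (t - 2) = 1/3: s(7/3) = -146/189.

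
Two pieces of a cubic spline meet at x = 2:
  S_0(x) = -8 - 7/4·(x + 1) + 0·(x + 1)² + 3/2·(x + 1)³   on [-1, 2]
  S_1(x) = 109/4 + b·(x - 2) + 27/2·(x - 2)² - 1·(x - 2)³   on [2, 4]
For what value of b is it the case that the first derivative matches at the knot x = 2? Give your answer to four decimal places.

38.7500

S_0'(x) = -7/4 + 0·(x + 1) + 9/2·(x + 1)², so S_0'(2) = 155/4. On the right, S_1'(2) = b, so b = 155/4.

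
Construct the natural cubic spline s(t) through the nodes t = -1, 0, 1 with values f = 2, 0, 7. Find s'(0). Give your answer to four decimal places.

With m_i denoting the second derivative at x_i, h_i = 1, 1, and Δ_i = (y_(i+1) − y_i)/h_i = -2, 7:
  1·m_0 + 4·m_1 + 1·m_2 = 6(Δ_1 - Δ_0) = 54
Natural end conditions: m_0 = m_2 = 0.
Hence m_0 = 0, m_1 = 27/2, m_2 = 0.
On [0, 1], s'(t) = b_1 + 2c_1·t + 3d_1·t² with b_1 = Δ_1 - h_1(2m_1 + m_2)/6 = 5/2, c_1 = m_1/2 = 27/4, d_1 = (m_2 - m_1)/(6h_1) = -9/4. So s'(0) = 5/2.

2.5000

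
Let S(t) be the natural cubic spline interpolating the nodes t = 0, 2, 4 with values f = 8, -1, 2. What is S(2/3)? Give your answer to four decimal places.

4.1111

Write σ_i for S''(x_i). With h_i = 2, 2 and divided differences Δ_i = -9/2, 3/2, the continuity of S' gives the tridiagonal system
  2·σ_0 + 8·σ_1 + 2·σ_2 = 6(Δ_1 - Δ_0) = 36
Natural end conditions: σ_0 = σ_2 = 0.
Hence σ_0 = 0, σ_1 = 9/2, σ_2 = 0.
On [0, 2], S(t) = 8 - 6·t + 0·t² + 3/8·t³.
With t = 2/3: S(2/3) = 37/9.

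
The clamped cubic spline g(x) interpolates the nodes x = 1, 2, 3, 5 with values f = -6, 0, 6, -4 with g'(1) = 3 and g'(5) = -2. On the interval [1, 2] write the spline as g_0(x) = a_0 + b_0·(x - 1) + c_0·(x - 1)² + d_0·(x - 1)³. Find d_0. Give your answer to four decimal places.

-1.0455

Let σ_i = g''(x_i). Step sizes h_i = 1, 1, 2; slopes of the chords Δ_i = (y_(i+1) - y_i)/h_i = 6, 6, -5.
  1·σ_0 + 4·σ_1 + 1·σ_2 = 6(Δ_1 - Δ_0) = 0
  1·σ_1 + 6·σ_2 + 2·σ_3 = 6(Δ_2 - Δ_1) = -66
Clamped end conditions give two more equations: 2h_0·σ_0 + h_0·σ_1 = 6(Δ_0 - g'(1)) = 18 and h_2·σ_2 + 2h_2·σ_3 = 6(g'(5) - Δ_2) = 18.
Solving: σ_0 = 89/11, σ_1 = 20/11, σ_2 = -169/11, σ_3 = 134/11.
On [1, 2], with g_0(x) = a_0 + b_0·(x - 1) + c_0·(x - 1)² + d_0·(x - 1)³: c_0 = σ_0/2 = 89/22, d_0 = (σ_1 - σ_0)/(6h_0) = -23/22, b_0 = Δ_0 - h_0(2σ_0 + σ_1)/6 = 3.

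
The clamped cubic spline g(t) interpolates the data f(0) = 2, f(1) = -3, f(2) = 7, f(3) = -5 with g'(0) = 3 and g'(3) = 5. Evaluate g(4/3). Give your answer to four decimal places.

With M_i denoting the second derivative at x_i, h_i = 1, 1, 1, and Δ_i = (y_(i+1) − y_i)/h_i = -5, 10, -12:
  1·M_0 + 4·M_1 + 1·M_2 = 6(Δ_1 - Δ_0) = 90
  1·M_1 + 4·M_2 + 1·M_3 = 6(Δ_2 - Δ_1) = -132
Clamped end conditions give two more equations: 2h_0·M_0 + h_0·M_1 = 6(Δ_0 - g'(0)) = -48 and h_2·M_2 + 2h_2·M_3 = 6(g'(3) - Δ_2) = 102.
Hence M_0 = -748/15, M_1 = 776/15, M_2 = -1006/15, M_3 = 1268/15.
On [1, 2], g(t) = -3 + 59/15·(t - 1) + 388/15·(t - 1)² - 99/5·(t - 1)³.
With (t - 1) = 1/3: g(4/3) = 61/135.

0.4519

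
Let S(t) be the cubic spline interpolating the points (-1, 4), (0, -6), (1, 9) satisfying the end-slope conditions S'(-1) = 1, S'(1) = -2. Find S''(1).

-90

Let M_i = S''(x_i). Step sizes h_i = 1, 1; slopes of the chords Δ_i = (y_(i+1) - y_i)/h_i = -10, 15.
  1·M_0 + 4·M_1 + 1·M_2 = 6(Δ_1 - Δ_0) = 150
Clamped end conditions give two more equations: 2h_0·M_0 + h_0·M_1 = 6(Δ_0 - S'(-1)) = -66 and h_1·M_1 + 2h_1·M_2 = 6(S'(1) - Δ_1) = -102.
Solving: M_0 = -72, M_1 = 78, M_2 = -90.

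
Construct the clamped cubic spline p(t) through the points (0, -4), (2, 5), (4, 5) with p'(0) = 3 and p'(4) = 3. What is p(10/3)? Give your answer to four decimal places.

With M_i denoting the second derivative at x_i, h_i = 2, 2, and Δ_i = (y_(i+1) − y_i)/h_i = 9/2, 0:
  2·M_0 + 8·M_1 + 2·M_2 = 6(Δ_1 - Δ_0) = -27
Clamped end conditions give two more equations: 2h_0·M_0 + h_0·M_1 = 6(Δ_0 - p'(0)) = 9 and h_1·M_1 + 2h_1·M_2 = 6(p'(4) - Δ_1) = 18.
Solving the tridiagonal system: M_0 = 45/8, M_1 = -27/4, M_2 = 63/8.
On [2, 4], p(t) = 5 + 15/8·(t - 2) - 27/8·(t - 2)² + 39/32·(t - 2)³.
With (t - 2) = 4/3: p(10/3) = 79/18.

4.3889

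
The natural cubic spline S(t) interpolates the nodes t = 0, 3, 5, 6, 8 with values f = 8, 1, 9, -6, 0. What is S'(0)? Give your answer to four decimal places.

Let M_i = S''(x_i). Step sizes h_i = 3, 2, 1, 2; slopes of the chords Δ_i = (y_(i+1) - y_i)/h_i = -7/3, 4, -15, 3.
  3·M_0 + 10·M_1 + 2·M_2 = 6(Δ_1 - Δ_0) = 38
  2·M_1 + 6·M_2 + 1·M_3 = 6(Δ_2 - Δ_1) = -114
  1·M_2 + 6·M_3 + 2·M_4 = 6(Δ_3 - Δ_2) = 108
Natural end conditions: M_0 = M_4 = 0.
Solving: M_0 = 0, M_1 = 1457/163, M_2 = -4188/163, M_3 = 3632/163, M_4 = 0.
On [0, 3], S'(t) = b_0 + 2c_0·t + 3d_0·t² with b_0 = Δ_0 - h_0(2M_0 + M_1)/6 = -6653/978, c_0 = M_0/2 = 0, d_0 = (M_1 - M_0)/(6h_0) = 1457/2934. So S'(0) = -6653/978.

-6.8027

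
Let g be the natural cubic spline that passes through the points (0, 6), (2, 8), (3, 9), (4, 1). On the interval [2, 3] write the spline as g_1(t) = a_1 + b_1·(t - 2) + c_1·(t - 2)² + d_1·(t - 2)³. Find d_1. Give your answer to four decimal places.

-2.7391

With M_i denoting the second derivative at x_i, h_i = 2, 1, 1, and Δ_i = (y_(i+1) − y_i)/h_i = 1, 1, -8:
  2·M_0 + 6·M_1 + 1·M_2 = 6(Δ_1 - Δ_0) = 0
  1·M_1 + 4·M_2 + 1·M_3 = 6(Δ_2 - Δ_1) = -54
Natural end conditions: M_0 = M_3 = 0.
Solving the tridiagonal system: M_0 = 0, M_1 = 54/23, M_2 = -324/23, M_3 = 0.
On [2, 3], with g_1(t) = a_1 + b_1·(t - 2) + c_1·(t - 2)² + d_1·(t - 2)³: c_1 = M_1/2 = 27/23, d_1 = (M_2 - M_1)/(6h_1) = -63/23, b_1 = Δ_1 - h_1(2M_1 + M_2)/6 = 59/23.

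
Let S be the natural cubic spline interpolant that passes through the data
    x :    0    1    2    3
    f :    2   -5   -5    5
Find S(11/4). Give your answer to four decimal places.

With m_i denoting the second derivative at x_i, h_i = 1, 1, 1, and Δ_i = (y_(i+1) − y_i)/h_i = -7, 0, 10:
  1·m_0 + 4·m_1 + 1·m_2 = 6(Δ_1 - Δ_0) = 42
  1·m_1 + 4·m_2 + 1·m_3 = 6(Δ_2 - Δ_1) = 60
Natural end conditions: m_0 = m_3 = 0.
Solving: m_0 = 0, m_1 = 36/5, m_2 = 66/5, m_3 = 0.
On [2, 3], S(x) = -5 + 28/5·(x - 2) + 33/5·(x - 2)² - 11/5·(x - 2)³.
With (x - 2) = 3/4: S(11/4) = 127/64.

1.9844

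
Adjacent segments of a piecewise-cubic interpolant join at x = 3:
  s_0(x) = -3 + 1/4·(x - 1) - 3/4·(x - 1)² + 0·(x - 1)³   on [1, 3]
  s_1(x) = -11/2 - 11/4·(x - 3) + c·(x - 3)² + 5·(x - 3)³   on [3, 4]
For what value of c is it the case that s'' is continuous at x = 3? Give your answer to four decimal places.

s_0''(x) = -3/2 + 0·(x - 1), so s_0''(3) = -3/2. On the right, s_1''(3) = 2c, so c = -3/4.

-0.7500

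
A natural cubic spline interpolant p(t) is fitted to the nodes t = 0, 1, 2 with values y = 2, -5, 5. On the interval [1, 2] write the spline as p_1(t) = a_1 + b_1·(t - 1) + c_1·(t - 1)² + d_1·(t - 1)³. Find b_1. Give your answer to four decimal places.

Write M_i for p''(x_i). With h_i = 1, 1 and divided differences Δ_i = -7, 10, the continuity of p' gives the tridiagonal system
  1·M_0 + 4·M_1 + 1·M_2 = 6(Δ_1 - Δ_0) = 102
Natural end conditions: M_0 = M_2 = 0.
Forward elimination and back-substitution give M_0 = 0, M_1 = 51/2, M_2 = 0.
On [1, 2], with p_1(t) = a_1 + b_1·(t - 1) + c_1·(t - 1)² + d_1·(t - 1)³: c_1 = M_1/2 = 51/4, d_1 = (M_2 - M_1)/(6h_1) = -17/4, b_1 = Δ_1 - h_1(2M_1 + M_2)/6 = 3/2.

1.5000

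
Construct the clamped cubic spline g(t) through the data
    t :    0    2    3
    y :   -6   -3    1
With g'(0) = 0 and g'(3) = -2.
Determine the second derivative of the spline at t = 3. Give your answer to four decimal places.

-21.1667

Let m_i = g''(x_i). Step sizes h_i = 2, 1; slopes of the chords Δ_i = (y_(i+1) - y_i)/h_i = 3/2, 4.
  2·m_0 + 6·m_1 + 1·m_2 = 6(Δ_1 - Δ_0) = 15
Clamped end conditions give two more equations: 2h_0·m_0 + h_0·m_1 = 6(Δ_0 - g'(0)) = 9 and h_1·m_1 + 2h_1·m_2 = 6(g'(3) - Δ_1) = -36.
Forward elimination and back-substitution give m_0 = -11/12, m_1 = 19/3, m_2 = -127/6.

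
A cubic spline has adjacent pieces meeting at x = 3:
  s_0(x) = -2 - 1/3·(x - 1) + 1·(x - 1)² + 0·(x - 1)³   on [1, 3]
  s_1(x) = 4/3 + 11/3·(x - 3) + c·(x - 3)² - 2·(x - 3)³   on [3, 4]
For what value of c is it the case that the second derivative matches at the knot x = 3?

1

s_0''(x) = 2 + 0·(x - 1), so s_0''(3) = 2. On the right, s_1''(3) = 2c, so c = 1.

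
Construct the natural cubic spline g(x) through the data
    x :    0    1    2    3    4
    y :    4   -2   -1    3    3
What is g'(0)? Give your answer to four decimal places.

Let m_i = g''(x_i). Step sizes h_i = 1, 1, 1, 1; slopes of the chords Δ_i = (y_(i+1) - y_i)/h_i = -6, 1, 4, 0.
  1·m_0 + 4·m_1 + 1·m_2 = 6(Δ_1 - Δ_0) = 42
  1·m_1 + 4·m_2 + 1·m_3 = 6(Δ_2 - Δ_1) = 18
  1·m_2 + 4·m_3 + 1·m_4 = 6(Δ_3 - Δ_2) = -24
Natural end conditions: m_0 = m_4 = 0.
Hence m_0 = 0, m_1 = 267/28, m_2 = 27/7, m_3 = -195/28, m_4 = 0.
On [0, 1], g'(x) = b_0 + 2c_0·x + 3d_0·x² with b_0 = Δ_0 - h_0(2m_0 + m_1)/6 = -425/56, c_0 = m_0/2 = 0, d_0 = (m_1 - m_0)/(6h_0) = 89/56. So g'(0) = -425/56.

-7.5893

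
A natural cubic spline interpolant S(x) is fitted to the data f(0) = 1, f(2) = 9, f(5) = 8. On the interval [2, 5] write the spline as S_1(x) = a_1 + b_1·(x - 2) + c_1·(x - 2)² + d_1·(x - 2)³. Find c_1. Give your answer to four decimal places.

-1.3000

Let M_i = S''(x_i). Step sizes h_i = 2, 3; slopes of the chords Δ_i = (y_(i+1) - y_i)/h_i = 4, -1/3.
  2·M_0 + 10·M_1 + 3·M_2 = 6(Δ_1 - Δ_0) = -26
Natural end conditions: M_0 = M_2 = 0.
Solving: M_0 = 0, M_1 = -13/5, M_2 = 0.
On [2, 5], with S_1(x) = a_1 + b_1·(x - 2) + c_1·(x - 2)² + d_1·(x - 2)³: c_1 = M_1/2 = -13/10, d_1 = (M_2 - M_1)/(6h_1) = 13/90, b_1 = Δ_1 - h_1(2M_1 + M_2)/6 = 34/15.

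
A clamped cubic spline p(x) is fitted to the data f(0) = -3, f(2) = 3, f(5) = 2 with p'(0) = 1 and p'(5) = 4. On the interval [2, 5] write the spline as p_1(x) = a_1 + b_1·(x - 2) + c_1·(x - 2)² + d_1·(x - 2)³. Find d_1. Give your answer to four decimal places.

Put σ_i = p'' at the i-th knot. Here h = (2, 3) and Δ = (3, -1/3), so the interior equations h_(i-1)·σ_(i-1) + 2(h_(i-1)+h_i)·σ_i + h_i·σ_(i+1) = 6(Δ_i − Δ_(i-1)) read
  2·σ_0 + 10·σ_1 + 3·σ_2 = 6(Δ_1 - Δ_0) = -20
Clamped end conditions give two more equations: 2h_0·σ_0 + h_0·σ_1 = 6(Δ_0 - p'(0)) = 12 and h_1·σ_1 + 2h_1·σ_2 = 6(p'(5) - Δ_1) = 26.
Hence σ_0 = 28/5, σ_1 = -26/5, σ_2 = 104/15.
On [2, 5], with p_1(x) = a_1 + b_1·(x - 2) + c_1·(x - 2)² + d_1·(x - 2)³: c_1 = σ_1/2 = -13/5, d_1 = (σ_2 - σ_1)/(6h_1) = 91/135, b_1 = Δ_1 - h_1(2σ_1 + σ_2)/6 = 7/5.

0.6741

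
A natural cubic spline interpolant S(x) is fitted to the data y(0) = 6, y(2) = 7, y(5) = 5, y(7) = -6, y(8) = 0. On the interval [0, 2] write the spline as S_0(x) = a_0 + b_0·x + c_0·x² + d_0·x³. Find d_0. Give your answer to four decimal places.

0.0896

Let M_i = S''(x_i). Step sizes h_i = 2, 3, 2, 1; slopes of the chords Δ_i = (y_(i+1) - y_i)/h_i = 1/2, -2/3, -11/2, 6.
  2·M_0 + 10·M_1 + 3·M_2 = 6(Δ_1 - Δ_0) = -7
  3·M_1 + 10·M_2 + 2·M_3 = 6(Δ_2 - Δ_1) = -29
  2·M_2 + 6·M_3 + 1·M_4 = 6(Δ_3 - Δ_2) = 69
Natural end conditions: M_0 = M_4 = 0.
Solving: M_0 = 0, M_1 = 272/253, M_2 = -1497/253, M_3 = 6817/506, M_4 = 0.
On [0, 2], with S_0(x) = a_0 + b_0·x + c_0·x² + d_0·x³: c_0 = M_0/2 = 0, d_0 = (M_1 - M_0)/(6h_0) = 68/759, b_0 = Δ_0 - h_0(2M_0 + M_1)/6 = 215/1518.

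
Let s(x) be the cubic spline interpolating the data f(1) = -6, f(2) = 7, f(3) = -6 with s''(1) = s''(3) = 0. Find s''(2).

-39

Write M_i for s''(x_i). With h_i = 1, 1 and divided differences Δ_i = 13, -13, the continuity of s' gives the tridiagonal system
  1·M_0 + 4·M_1 + 1·M_2 = 6(Δ_1 - Δ_0) = -156
Natural end conditions: M_0 = M_2 = 0.
Hence M_0 = 0, M_1 = -39, M_2 = 0.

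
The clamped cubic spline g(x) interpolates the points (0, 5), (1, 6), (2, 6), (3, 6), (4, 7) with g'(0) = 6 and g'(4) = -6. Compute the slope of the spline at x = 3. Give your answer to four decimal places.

With M_i denoting the second derivative at x_i, h_i = 1, 1, 1, 1, and Δ_i = (y_(i+1) − y_i)/h_i = 1, 0, 0, 1:
  1·M_0 + 4·M_1 + 1·M_2 = 6(Δ_1 - Δ_0) = -6
  1·M_1 + 4·M_2 + 1·M_3 = 6(Δ_2 - Δ_1) = 0
  1·M_2 + 4·M_3 + 1·M_4 = 6(Δ_3 - Δ_2) = 6
Clamped end conditions give two more equations: 2h_0·M_0 + h_0·M_1 = 6(Δ_0 - g'(0)) = -30 and h_3·M_3 + 2h_3·M_4 = 6(g'(4) - Δ_3) = -42.
Forward elimination and back-substitution give M_0 = -117/7, M_1 = 24/7, M_2 = -3, M_3 = 60/7, M_4 = -177/7.
On [3, 4], g'(x) = b_3 + 2c_3·(x - 3) + 3d_3·(x - 3)² with b_3 = Δ_3 - h_3(2M_3 + M_4)/6 = 33/14, c_3 = M_3/2 = 30/7, d_3 = (M_4 - M_3)/(6h_3) = -79/14. So g'(3) = 33/14.

2.3571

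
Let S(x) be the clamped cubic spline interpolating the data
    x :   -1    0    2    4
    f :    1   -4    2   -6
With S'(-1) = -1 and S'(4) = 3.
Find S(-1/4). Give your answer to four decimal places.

-2.8376

Let m_i = S''(x_i). Step sizes h_i = 1, 2, 2; slopes of the chords Δ_i = (y_(i+1) - y_i)/h_i = -5, 3, -4.
  1·m_0 + 6·m_1 + 2·m_2 = 6(Δ_1 - Δ_0) = 48
  2·m_1 + 8·m_2 + 2·m_3 = 6(Δ_2 - Δ_1) = -42
Clamped end conditions give two more equations: 2h_0·m_0 + h_0·m_1 = 6(Δ_0 - S'(-1)) = -24 and h_2·m_2 + 2h_2·m_3 = 6(S'(4) - Δ_2) = 42.
Forward elimination and back-substitution give m_0 = -458/23, m_1 = 364/23, m_2 = -311/23, m_3 = 397/23.
On [-1, 0], S(x) = 1 - 1·(x + 1) - 229/23·(x + 1)² + 137/23·(x + 1)³.
With (x + 1) = 3/4: S(-1/4) = -4177/1472.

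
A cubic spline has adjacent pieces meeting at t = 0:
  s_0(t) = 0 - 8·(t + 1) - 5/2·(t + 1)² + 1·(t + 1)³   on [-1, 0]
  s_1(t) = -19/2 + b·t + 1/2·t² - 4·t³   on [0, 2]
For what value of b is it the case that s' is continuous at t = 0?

s_0'(t) = -8 - 5·(t + 1) + 3·(t + 1)², so s_0'(0) = -10. On the right, s_1'(0) = b, so b = -10.

-10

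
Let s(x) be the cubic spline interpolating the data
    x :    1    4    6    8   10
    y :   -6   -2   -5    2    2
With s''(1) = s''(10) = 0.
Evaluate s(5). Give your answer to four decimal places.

Write σ_i for s''(x_i). With h_i = 3, 2, 2, 2 and divided differences Δ_i = 4/3, -3/2, 7/2, 0, the continuity of s' gives the tridiagonal system
  3·σ_0 + 10·σ_1 + 2·σ_2 = 6(Δ_1 - Δ_0) = -17
  2·σ_1 + 8·σ_2 + 2·σ_3 = 6(Δ_2 - Δ_1) = 30
  2·σ_2 + 8·σ_3 + 2·σ_4 = 6(Δ_3 - Δ_2) = -21
Natural end conditions: σ_0 = σ_4 = 0.
Forward elimination and back-substitution give σ_0 = 0, σ_1 = -198/71, σ_2 = 773/142, σ_3 = -283/71, σ_4 = 0.
On [4, 6], s(x) = -2 - 310/213·(x - 4) - 99/71·(x - 4)² + 1169/1704·(x - 4)³.
With (x - 4) = 1: s(5) = -2365/568.

-4.1637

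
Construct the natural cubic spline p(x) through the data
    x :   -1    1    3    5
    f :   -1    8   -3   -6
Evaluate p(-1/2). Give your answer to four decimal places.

Put M_i = p'' at the i-th knot. Here h = (2, 2, 2) and Δ = (9/2, -11/2, -3/2), so the interior equations h_(i-1)·M_(i-1) + 2(h_(i-1)+h_i)·M_i + h_i·M_(i+1) = 6(Δ_i − Δ_(i-1)) read
  2·M_0 + 8·M_1 + 2·M_2 = 6(Δ_1 - Δ_0) = -60
  2·M_1 + 8·M_2 + 2·M_3 = 6(Δ_2 - Δ_1) = 24
Natural end conditions: M_0 = M_3 = 0.
Solving the tridiagonal system: M_0 = 0, M_1 = -44/5, M_2 = 26/5, M_3 = 0.
On [-1, 1], p(x) = -1 + 223/30·(x + 1) + 0·(x + 1)² - 11/15·(x + 1)³.
With (x + 1) = 1/2: p(-1/2) = 21/8.

2.6250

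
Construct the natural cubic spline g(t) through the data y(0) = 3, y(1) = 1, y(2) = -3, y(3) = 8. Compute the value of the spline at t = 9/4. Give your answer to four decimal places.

-1.6063

Let M_i = g''(x_i). Step sizes h_i = 1, 1, 1; slopes of the chords Δ_i = (y_(i+1) - y_i)/h_i = -2, -4, 11.
  1·M_0 + 4·M_1 + 1·M_2 = 6(Δ_1 - Δ_0) = -12
  1·M_1 + 4·M_2 + 1·M_3 = 6(Δ_2 - Δ_1) = 90
Natural end conditions: M_0 = M_3 = 0.
Solving the tridiagonal system: M_0 = 0, M_1 = -46/5, M_2 = 124/5, M_3 = 0.
On [2, 3], g(t) = -3 + 41/15·(t - 2) + 62/5·(t - 2)² - 62/15·(t - 2)³.
With (t - 2) = 1/4: g(9/4) = -257/160.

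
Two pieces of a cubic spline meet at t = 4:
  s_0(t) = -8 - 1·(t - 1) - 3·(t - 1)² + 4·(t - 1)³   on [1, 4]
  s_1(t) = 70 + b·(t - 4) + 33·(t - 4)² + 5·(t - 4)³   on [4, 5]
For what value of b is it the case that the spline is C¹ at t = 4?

89

s_0'(t) = -1 - 6·(t - 1) + 12·(t - 1)², so s_0'(4) = 89. On the right, s_1'(4) = b, so b = 89.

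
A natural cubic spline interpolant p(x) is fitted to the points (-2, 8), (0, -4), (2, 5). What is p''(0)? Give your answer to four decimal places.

With M_i denoting the second derivative at x_i, h_i = 2, 2, and Δ_i = (y_(i+1) − y_i)/h_i = -6, 9/2:
  2·M_0 + 8·M_1 + 2·M_2 = 6(Δ_1 - Δ_0) = 63
Natural end conditions: M_0 = M_2 = 0.
Solving: M_0 = 0, M_1 = 63/8, M_2 = 0.

7.8750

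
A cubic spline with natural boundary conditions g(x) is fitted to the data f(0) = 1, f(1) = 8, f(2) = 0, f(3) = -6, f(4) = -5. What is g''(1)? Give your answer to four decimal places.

With M_i denoting the second derivative at x_i, h_i = 1, 1, 1, 1, and Δ_i = (y_(i+1) − y_i)/h_i = 7, -8, -6, 1:
  1·M_0 + 4·M_1 + 1·M_2 = 6(Δ_1 - Δ_0) = -90
  1·M_1 + 4·M_2 + 1·M_3 = 6(Δ_2 - Δ_1) = 12
  1·M_2 + 4·M_3 + 1·M_4 = 6(Δ_3 - Δ_2) = 42
Natural end conditions: M_0 = M_4 = 0.
Forward elimination and back-substitution give M_0 = 0, M_1 = -339/14, M_2 = 48/7, M_3 = 123/14, M_4 = 0.

-24.2143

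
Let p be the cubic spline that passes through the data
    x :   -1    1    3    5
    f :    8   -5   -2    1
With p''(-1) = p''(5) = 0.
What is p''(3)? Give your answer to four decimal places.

Put M_i = p'' at the i-th knot. Here h = (2, 2, 2) and Δ = (-13/2, 3/2, 3/2), so the interior equations h_(i-1)·M_(i-1) + 2(h_(i-1)+h_i)·M_i + h_i·M_(i+1) = 6(Δ_i − Δ_(i-1)) read
  2·M_0 + 8·M_1 + 2·M_2 = 6(Δ_1 - Δ_0) = 48
  2·M_1 + 8·M_2 + 2·M_3 = 6(Δ_2 - Δ_1) = 0
Natural end conditions: M_0 = M_3 = 0.
Forward elimination and back-substitution give M_0 = 0, M_1 = 32/5, M_2 = -8/5, M_3 = 0.

-1.6000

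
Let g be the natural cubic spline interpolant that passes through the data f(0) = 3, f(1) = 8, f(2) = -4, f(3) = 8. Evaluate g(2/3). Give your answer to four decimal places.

Put M_i = g'' at the i-th knot. Here h = (1, 1, 1) and Δ = (5, -12, 12), so the interior equations h_(i-1)·M_(i-1) + 2(h_(i-1)+h_i)·M_i + h_i·M_(i+1) = 6(Δ_i − Δ_(i-1)) read
  1·M_0 + 4·M_1 + 1·M_2 = 6(Δ_1 - Δ_0) = -102
  1·M_1 + 4·M_2 + 1·M_3 = 6(Δ_2 - Δ_1) = 144
Natural end conditions: M_0 = M_3 = 0.
Forward elimination and back-substitution give M_0 = 0, M_1 = -184/5, M_2 = 226/5, M_3 = 0.
On [0, 1], g(t) = 3 + 167/15·t + 0·t² - 92/15·t³.
With t = 2/3: g(2/3) = 697/81.

8.6049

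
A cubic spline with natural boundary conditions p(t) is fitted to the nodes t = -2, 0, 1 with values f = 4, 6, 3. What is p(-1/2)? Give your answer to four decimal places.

With σ_i denoting the second derivative at x_i, h_i = 2, 1, and Δ_i = (y_(i+1) − y_i)/h_i = 1, -3:
  2·σ_0 + 6·σ_1 + 1·σ_2 = 6(Δ_1 - Δ_0) = -24
Natural end conditions: σ_0 = σ_2 = 0.
Forward elimination and back-substitution give σ_0 = 0, σ_1 = -4, σ_2 = 0.
On [-2, 0], p(t) = 4 + 7/3·(t + 2) + 0·(t + 2)² - 1/3·(t + 2)³.
With (t + 2) = 3/2: p(-1/2) = 51/8.

6.3750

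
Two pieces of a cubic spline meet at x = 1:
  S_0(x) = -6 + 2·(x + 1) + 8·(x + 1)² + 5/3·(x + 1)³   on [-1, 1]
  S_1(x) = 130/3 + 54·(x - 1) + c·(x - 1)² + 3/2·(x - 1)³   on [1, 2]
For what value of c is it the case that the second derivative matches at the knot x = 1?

S_0''(x) = 16 + 10·(x + 1), so S_0''(1) = 36. On the right, S_1''(1) = 2c, so c = 18.

18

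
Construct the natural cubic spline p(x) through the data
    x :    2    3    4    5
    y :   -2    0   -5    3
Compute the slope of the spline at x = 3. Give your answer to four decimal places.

-3.4667

Let m_i = p''(x_i). Step sizes h_i = 1, 1, 1; slopes of the chords Δ_i = (y_(i+1) - y_i)/h_i = 2, -5, 8.
  1·m_0 + 4·m_1 + 1·m_2 = 6(Δ_1 - Δ_0) = -42
  1·m_1 + 4·m_2 + 1·m_3 = 6(Δ_2 - Δ_1) = 78
Natural end conditions: m_0 = m_3 = 0.
Solving the tridiagonal system: m_0 = 0, m_1 = -82/5, m_2 = 118/5, m_3 = 0.
On [3, 4], p'(x) = b_1 + 2c_1·(x - 3) + 3d_1·(x - 3)² with b_1 = Δ_1 - h_1(2m_1 + m_2)/6 = -52/15, c_1 = m_1/2 = -41/5, d_1 = (m_2 - m_1)/(6h_1) = 20/3. So p'(3) = -52/15.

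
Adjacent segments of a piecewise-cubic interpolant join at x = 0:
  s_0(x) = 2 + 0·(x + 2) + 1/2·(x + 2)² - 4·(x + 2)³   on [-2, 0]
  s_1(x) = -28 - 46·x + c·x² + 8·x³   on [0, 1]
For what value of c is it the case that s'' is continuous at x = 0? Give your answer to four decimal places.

s_0''(x) = 1 - 24·(x + 2), so s_0''(0) = -47. On the right, s_1''(0) = 2c, so c = -47/2.

-23.5000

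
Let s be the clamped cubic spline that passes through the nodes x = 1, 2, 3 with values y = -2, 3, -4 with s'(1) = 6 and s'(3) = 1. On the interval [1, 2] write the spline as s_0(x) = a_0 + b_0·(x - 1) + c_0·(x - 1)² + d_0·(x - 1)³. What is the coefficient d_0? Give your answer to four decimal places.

Write M_i for s''(x_i). With h_i = 1, 1 and divided differences Δ_i = 5, -7, the continuity of s' gives the tridiagonal system
  1·M_0 + 4·M_1 + 1·M_2 = 6(Δ_1 - Δ_0) = -72
Clamped end conditions give two more equations: 2h_0·M_0 + h_0·M_1 = 6(Δ_0 - s'(1)) = -6 and h_1·M_1 + 2h_1·M_2 = 6(s'(3) - Δ_1) = 48.
Forward elimination and back-substitution give M_0 = 25/2, M_1 = -31, M_2 = 79/2.
On [1, 2], with s_0(x) = a_0 + b_0·(x - 1) + c_0·(x - 1)² + d_0·(x - 1)³: c_0 = M_0/2 = 25/4, d_0 = (M_1 - M_0)/(6h_0) = -29/4, b_0 = Δ_0 - h_0(2M_0 + M_1)/6 = 6.

-7.2500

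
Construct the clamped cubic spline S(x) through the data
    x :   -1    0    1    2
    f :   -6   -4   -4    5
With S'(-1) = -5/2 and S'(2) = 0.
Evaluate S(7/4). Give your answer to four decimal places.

Let m_i = S''(x_i). Step sizes h_i = 1, 1, 1; slopes of the chords Δ_i = (y_(i+1) - y_i)/h_i = 2, 0, 9.
  1·m_0 + 4·m_1 + 1·m_2 = 6(Δ_1 - Δ_0) = -12
  1·m_1 + 4·m_2 + 1·m_3 = 6(Δ_2 - Δ_1) = 54
Clamped end conditions give two more equations: 2h_0·m_0 + h_0·m_1 = 6(Δ_0 - S'(-1)) = 27 and h_2·m_2 + 2h_2·m_3 = 6(S'(2) - Δ_2) = -54.
Solving the tridiagonal system: m_0 = 316/15, m_1 = -227/15, m_2 = 412/15, m_3 = -611/15.
On [1, 2], S(x) = -4 + 199/30·(x - 1) + 206/15·(x - 1)² - 341/30·(x - 1)³.
With (x - 1) = 3/4: S(7/4) = 2499/640.

3.9047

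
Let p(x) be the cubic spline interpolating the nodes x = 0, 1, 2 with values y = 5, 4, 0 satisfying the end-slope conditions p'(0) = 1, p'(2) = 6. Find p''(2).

37

Let m_i = p''(x_i). Step sizes h_i = 1, 1; slopes of the chords Δ_i = (y_(i+1) - y_i)/h_i = -1, -4.
  1·m_0 + 4·m_1 + 1·m_2 = 6(Δ_1 - Δ_0) = -18
Clamped end conditions give two more equations: 2h_0·m_0 + h_0·m_1 = 6(Δ_0 - p'(0)) = -12 and h_1·m_1 + 2h_1·m_2 = 6(p'(2) - Δ_1) = 60.
Forward elimination and back-substitution give m_0 = 1, m_1 = -14, m_2 = 37.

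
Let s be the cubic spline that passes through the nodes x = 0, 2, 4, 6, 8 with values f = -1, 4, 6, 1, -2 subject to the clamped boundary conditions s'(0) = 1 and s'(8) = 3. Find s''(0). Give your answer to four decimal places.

Put M_i = s'' at the i-th knot. Here h = (2, 2, 2, 2) and Δ = (5/2, 1, -5/2, -3/2), so the interior equations h_(i-1)·M_(i-1) + 2(h_(i-1)+h_i)·M_i + h_i·M_(i+1) = 6(Δ_i − Δ_(i-1)) read
  2·M_0 + 8·M_1 + 2·M_2 = 6(Δ_1 - Δ_0) = -9
  2·M_1 + 8·M_2 + 2·M_3 = 6(Δ_2 - Δ_1) = -21
  2·M_2 + 8·M_3 + 2·M_4 = 6(Δ_3 - Δ_2) = 6
Clamped end conditions give two more equations: 2h_0·M_0 + h_0·M_1 = 6(Δ_0 - s'(0)) = 9 and h_3·M_3 + 2h_3·M_4 = 6(s'(8) - Δ_3) = 27.
Forward elimination and back-substitution give M_0 = 325/112, M_1 = -73/56, M_2 = -35/16, M_3 = -25/56, M_4 = 781/112.

2.9018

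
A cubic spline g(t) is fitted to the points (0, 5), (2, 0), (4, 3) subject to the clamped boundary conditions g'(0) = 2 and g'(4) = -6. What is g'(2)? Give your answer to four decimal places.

Write M_i for g''(x_i). With h_i = 2, 2 and divided differences Δ_i = -5/2, 3/2, the continuity of g' gives the tridiagonal system
  2·M_0 + 8·M_1 + 2·M_2 = 6(Δ_1 - Δ_0) = 24
Clamped end conditions give two more equations: 2h_0·M_0 + h_0·M_1 = 6(Δ_0 - g'(0)) = -27 and h_1·M_1 + 2h_1·M_2 = 6(g'(4) - Δ_1) = -45.
Solving the tridiagonal system: M_0 = -47/4, M_1 = 10, M_2 = -65/4.
On [2, 4], g'(t) = b_1 + 2c_1·(t - 2) + 3d_1·(t - 2)² with b_1 = Δ_1 - h_1(2M_1 + M_2)/6 = 1/4, c_1 = M_1/2 = 5, d_1 = (M_2 - M_1)/(6h_1) = -35/16. So g'(2) = 1/4.

0.2500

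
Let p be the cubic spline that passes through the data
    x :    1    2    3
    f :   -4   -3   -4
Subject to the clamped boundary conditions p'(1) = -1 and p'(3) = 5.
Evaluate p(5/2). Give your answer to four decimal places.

-4.2500

Write m_i for p''(x_i). With h_i = 1, 1 and divided differences Δ_i = 1, -1, the continuity of p' gives the tridiagonal system
  1·m_0 + 4·m_1 + 1·m_2 = 6(Δ_1 - Δ_0) = -12
Clamped end conditions give two more equations: 2h_0·m_0 + h_0·m_1 = 6(Δ_0 - p'(1)) = 12 and h_1·m_1 + 2h_1·m_2 = 6(p'(3) - Δ_1) = 36.
Hence m_0 = 12, m_1 = -12, m_2 = 24.
On [2, 3], p(x) = -3 - 1·(x - 2) - 6·(x - 2)² + 6·(x - 2)³.
With (x - 2) = 1/2: p(5/2) = -17/4.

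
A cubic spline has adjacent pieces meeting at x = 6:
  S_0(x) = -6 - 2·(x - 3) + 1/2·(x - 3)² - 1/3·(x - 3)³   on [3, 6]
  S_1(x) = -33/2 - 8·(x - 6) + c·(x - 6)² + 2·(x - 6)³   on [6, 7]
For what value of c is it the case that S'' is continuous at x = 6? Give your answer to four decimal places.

-2.5000

S_0''(x) = 1 - 2·(x - 3), so S_0''(6) = -5. On the right, S_1''(6) = 2c, so c = -5/2.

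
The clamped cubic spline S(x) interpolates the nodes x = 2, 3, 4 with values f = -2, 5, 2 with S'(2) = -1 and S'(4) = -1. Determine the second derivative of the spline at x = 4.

Put M_i = S'' at the i-th knot. Here h = (1, 1) and Δ = (7, -3), so the interior equations h_(i-1)·M_(i-1) + 2(h_(i-1)+h_i)·M_i + h_i·M_(i+1) = 6(Δ_i − Δ_(i-1)) read
  1·M_0 + 4·M_1 + 1·M_2 = 6(Δ_1 - Δ_0) = -60
Clamped end conditions give two more equations: 2h_0·M_0 + h_0·M_1 = 6(Δ_0 - S'(2)) = 48 and h_1·M_1 + 2h_1·M_2 = 6(S'(4) - Δ_1) = 12.
Forward elimination and back-substitution give M_0 = 39, M_1 = -30, M_2 = 21.

21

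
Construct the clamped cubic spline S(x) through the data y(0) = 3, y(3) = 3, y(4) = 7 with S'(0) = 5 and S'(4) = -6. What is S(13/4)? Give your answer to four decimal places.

4.7676

With M_i denoting the second derivative at x_i, h_i = 3, 1, and Δ_i = (y_(i+1) − y_i)/h_i = 0, 4:
  3·M_0 + 8·M_1 + 1·M_2 = 6(Δ_1 - Δ_0) = 24
Clamped end conditions give two more equations: 2h_0·M_0 + h_0·M_1 = 6(Δ_0 - S'(0)) = -30 and h_1·M_1 + 2h_1·M_2 = 6(S'(4) - Δ_1) = -60.
Solving the tridiagonal system: M_0 = -43/4, M_1 = 23/2, M_2 = -143/4.
On [3, 4], S(x) = 3 + 49/8·(x - 3) + 23/4·(x - 3)² - 63/8·(x - 3)³.
With (x - 3) = 1/4: S(13/4) = 2441/512.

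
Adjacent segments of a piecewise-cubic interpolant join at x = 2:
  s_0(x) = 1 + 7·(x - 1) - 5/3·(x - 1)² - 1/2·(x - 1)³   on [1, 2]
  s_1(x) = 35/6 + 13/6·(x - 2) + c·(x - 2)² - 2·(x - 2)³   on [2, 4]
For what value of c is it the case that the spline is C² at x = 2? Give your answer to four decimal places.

s_0''(x) = -10/3 - 3·(x - 1), so s_0''(2) = -19/3. On the right, s_1''(2) = 2c, so c = -19/6.

-3.1667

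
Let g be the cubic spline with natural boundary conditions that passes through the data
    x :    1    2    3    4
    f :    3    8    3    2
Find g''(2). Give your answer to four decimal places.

-17.6000

With M_i denoting the second derivative at x_i, h_i = 1, 1, 1, and Δ_i = (y_(i+1) − y_i)/h_i = 5, -5, -1:
  1·M_0 + 4·M_1 + 1·M_2 = 6(Δ_1 - Δ_0) = -60
  1·M_1 + 4·M_2 + 1·M_3 = 6(Δ_2 - Δ_1) = 24
Natural end conditions: M_0 = M_3 = 0.
Forward elimination and back-substitution give M_0 = 0, M_1 = -88/5, M_2 = 52/5, M_3 = 0.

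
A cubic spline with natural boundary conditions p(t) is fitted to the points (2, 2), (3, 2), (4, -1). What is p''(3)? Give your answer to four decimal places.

-4.5000

Let m_i = p''(x_i). Step sizes h_i = 1, 1; slopes of the chords Δ_i = (y_(i+1) - y_i)/h_i = 0, -3.
  1·m_0 + 4·m_1 + 1·m_2 = 6(Δ_1 - Δ_0) = -18
Natural end conditions: m_0 = m_2 = 0.
Hence m_0 = 0, m_1 = -9/2, m_2 = 0.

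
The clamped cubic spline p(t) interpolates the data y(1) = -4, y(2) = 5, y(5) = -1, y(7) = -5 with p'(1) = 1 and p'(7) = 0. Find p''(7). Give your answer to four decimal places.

1.0769

With m_i denoting the second derivative at x_i, h_i = 1, 3, 2, and Δ_i = (y_(i+1) − y_i)/h_i = 9, -2, -2:
  1·m_0 + 8·m_1 + 3·m_2 = 6(Δ_1 - Δ_0) = -66
  3·m_1 + 10·m_2 + 2·m_3 = 6(Δ_2 - Δ_1) = 0
Clamped end conditions give two more equations: 2h_0·m_0 + h_0·m_1 = 6(Δ_0 - p'(1)) = 48 and h_2·m_2 + 2h_2·m_3 = 6(p'(7) - Δ_2) = 12.
Forward elimination and back-substitution give m_0 = 400/13, m_1 = -176/13, m_2 = 50/13, m_3 = 14/13.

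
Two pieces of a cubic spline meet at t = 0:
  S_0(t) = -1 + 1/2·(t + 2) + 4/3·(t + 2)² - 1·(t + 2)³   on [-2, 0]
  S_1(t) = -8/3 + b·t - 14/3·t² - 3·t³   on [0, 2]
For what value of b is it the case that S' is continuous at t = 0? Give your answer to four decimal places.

-6.1667

S_0'(t) = 1/2 + 8/3·(t + 2) - 3·(t + 2)², so S_0'(0) = -37/6. On the right, S_1'(0) = b, so b = -37/6.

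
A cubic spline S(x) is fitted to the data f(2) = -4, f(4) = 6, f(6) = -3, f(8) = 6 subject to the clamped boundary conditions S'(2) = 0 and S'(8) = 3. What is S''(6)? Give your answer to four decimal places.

12.3000

With M_i denoting the second derivative at x_i, h_i = 2, 2, 2, and Δ_i = (y_(i+1) − y_i)/h_i = 5, -9/2, 9/2:
  2·M_0 + 8·M_1 + 2·M_2 = 6(Δ_1 - Δ_0) = -57
  2·M_1 + 8·M_2 + 2·M_3 = 6(Δ_2 - Δ_1) = 54
Clamped end conditions give two more equations: 2h_0·M_0 + h_0·M_1 = 6(Δ_0 - S'(2)) = 30 and h_2·M_2 + 2h_2·M_3 = 6(S'(8) - Δ_2) = -9.
Solving the tridiagonal system: M_0 = 72/5, M_1 = -69/5, M_2 = 123/10, M_3 = -42/5.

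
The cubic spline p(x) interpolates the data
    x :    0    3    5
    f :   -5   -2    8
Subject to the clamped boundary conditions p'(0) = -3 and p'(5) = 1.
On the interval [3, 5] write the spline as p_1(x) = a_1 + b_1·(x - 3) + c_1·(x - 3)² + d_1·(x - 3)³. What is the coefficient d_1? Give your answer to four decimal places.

-0.9000

Let σ_i = p''(x_i). Step sizes h_i = 3, 2; slopes of the chords Δ_i = (y_(i+1) - y_i)/h_i = 1, 5.
  3·σ_0 + 10·σ_1 + 2·σ_2 = 6(Δ_1 - Δ_0) = 24
Clamped end conditions give two more equations: 2h_0·σ_0 + h_0·σ_1 = 6(Δ_0 - p'(0)) = 24 and h_1·σ_1 + 2h_1·σ_2 = 6(p'(5) - Δ_1) = -24.
Forward elimination and back-substitution give σ_0 = 12/5, σ_1 = 16/5, σ_2 = -38/5.
On [3, 5], with p_1(x) = a_1 + b_1·(x - 3) + c_1·(x - 3)² + d_1·(x - 3)³: c_1 = σ_1/2 = 8/5, d_1 = (σ_2 - σ_1)/(6h_1) = -9/10, b_1 = Δ_1 - h_1(2σ_1 + σ_2)/6 = 27/5.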